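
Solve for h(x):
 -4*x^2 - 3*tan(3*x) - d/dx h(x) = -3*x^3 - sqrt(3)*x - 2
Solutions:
 h(x) = C1 + 3*x^4/4 - 4*x^3/3 + sqrt(3)*x^2/2 + 2*x + log(cos(3*x))


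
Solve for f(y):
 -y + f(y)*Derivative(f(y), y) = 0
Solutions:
 f(y) = -sqrt(C1 + y^2)
 f(y) = sqrt(C1 + y^2)


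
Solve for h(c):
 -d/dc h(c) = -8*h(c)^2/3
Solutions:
 h(c) = -3/(C1 + 8*c)


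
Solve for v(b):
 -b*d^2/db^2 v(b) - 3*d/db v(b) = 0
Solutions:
 v(b) = C1 + C2/b^2


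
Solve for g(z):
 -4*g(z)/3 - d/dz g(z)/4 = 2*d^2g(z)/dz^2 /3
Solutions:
 g(z) = (C1*sin(sqrt(503)*z/16) + C2*cos(sqrt(503)*z/16))*exp(-3*z/16)


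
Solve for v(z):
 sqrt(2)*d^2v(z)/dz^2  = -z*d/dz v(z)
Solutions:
 v(z) = C1 + C2*erf(2^(1/4)*z/2)


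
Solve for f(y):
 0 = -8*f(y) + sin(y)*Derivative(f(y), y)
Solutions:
 f(y) = C1*(cos(y)^4 - 4*cos(y)^3 + 6*cos(y)^2 - 4*cos(y) + 1)/(cos(y)^4 + 4*cos(y)^3 + 6*cos(y)^2 + 4*cos(y) + 1)


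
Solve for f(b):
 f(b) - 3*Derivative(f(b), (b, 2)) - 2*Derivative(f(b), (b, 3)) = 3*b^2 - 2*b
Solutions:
 f(b) = C3*exp(b/2) + 3*b^2 - 2*b + (C1 + C2*b)*exp(-b) + 18


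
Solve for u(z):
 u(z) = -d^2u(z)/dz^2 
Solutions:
 u(z) = C1*sin(z) + C2*cos(z)


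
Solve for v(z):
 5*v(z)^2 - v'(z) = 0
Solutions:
 v(z) = -1/(C1 + 5*z)


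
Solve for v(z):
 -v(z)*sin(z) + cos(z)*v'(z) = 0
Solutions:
 v(z) = C1/cos(z)


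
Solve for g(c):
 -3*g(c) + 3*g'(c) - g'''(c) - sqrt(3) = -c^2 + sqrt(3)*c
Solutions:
 g(c) = C1*exp(2^(1/3)*c*(2/(sqrt(5) + 3)^(1/3) + 2^(1/3)*(sqrt(5) + 3)^(1/3))/4)*sin(2^(1/3)*sqrt(3)*c*(-2^(1/3)*(sqrt(5) + 3)^(1/3) + 2/(sqrt(5) + 3)^(1/3))/4) + C2*exp(2^(1/3)*c*(2/(sqrt(5) + 3)^(1/3) + 2^(1/3)*(sqrt(5) + 3)^(1/3))/4)*cos(2^(1/3)*sqrt(3)*c*(-2^(1/3)*(sqrt(5) + 3)^(1/3) + 2/(sqrt(5) + 3)^(1/3))/4) + C3*exp(-2^(1/3)*c*((sqrt(5) + 3)^(-1/3) + 2^(1/3)*(sqrt(5) + 3)^(1/3)/2)) + c^2/3 - sqrt(3)*c/3 + 2*c/3 - 2*sqrt(3)/3 + 2/3


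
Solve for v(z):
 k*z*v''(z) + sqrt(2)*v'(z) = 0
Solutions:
 v(z) = C1 + z^(((re(k) - sqrt(2))*re(k) + im(k)^2)/(re(k)^2 + im(k)^2))*(C2*sin(sqrt(2)*log(z)*Abs(im(k))/(re(k)^2 + im(k)^2)) + C3*cos(sqrt(2)*log(z)*im(k)/(re(k)^2 + im(k)^2)))


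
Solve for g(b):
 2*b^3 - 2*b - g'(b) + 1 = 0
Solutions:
 g(b) = C1 + b^4/2 - b^2 + b


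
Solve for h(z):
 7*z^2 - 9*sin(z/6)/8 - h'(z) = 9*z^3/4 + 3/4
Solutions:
 h(z) = C1 - 9*z^4/16 + 7*z^3/3 - 3*z/4 + 27*cos(z/6)/4


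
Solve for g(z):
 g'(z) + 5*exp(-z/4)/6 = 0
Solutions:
 g(z) = C1 + 10*exp(-z/4)/3


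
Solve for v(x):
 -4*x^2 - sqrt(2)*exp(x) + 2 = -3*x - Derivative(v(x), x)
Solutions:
 v(x) = C1 + 4*x^3/3 - 3*x^2/2 - 2*x + sqrt(2)*exp(x)


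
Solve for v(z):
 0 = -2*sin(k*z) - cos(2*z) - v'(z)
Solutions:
 v(z) = C1 - sin(2*z)/2 + 2*cos(k*z)/k


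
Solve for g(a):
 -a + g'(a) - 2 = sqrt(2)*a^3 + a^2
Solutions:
 g(a) = C1 + sqrt(2)*a^4/4 + a^3/3 + a^2/2 + 2*a


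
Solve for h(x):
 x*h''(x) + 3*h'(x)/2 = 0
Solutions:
 h(x) = C1 + C2/sqrt(x)


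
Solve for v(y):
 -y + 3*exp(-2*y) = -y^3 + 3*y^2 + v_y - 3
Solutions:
 v(y) = C1 + y^4/4 - y^3 - y^2/2 + 3*y - 3*exp(-2*y)/2


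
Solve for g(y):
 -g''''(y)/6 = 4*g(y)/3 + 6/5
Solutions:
 g(y) = (C1*sin(2^(1/4)*y) + C2*cos(2^(1/4)*y))*exp(-2^(1/4)*y) + (C3*sin(2^(1/4)*y) + C4*cos(2^(1/4)*y))*exp(2^(1/4)*y) - 9/10


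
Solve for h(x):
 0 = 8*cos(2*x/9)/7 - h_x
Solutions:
 h(x) = C1 + 36*sin(2*x/9)/7


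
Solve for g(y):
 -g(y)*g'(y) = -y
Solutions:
 g(y) = -sqrt(C1 + y^2)
 g(y) = sqrt(C1 + y^2)


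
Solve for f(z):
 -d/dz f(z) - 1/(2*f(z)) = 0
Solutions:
 f(z) = -sqrt(C1 - z)
 f(z) = sqrt(C1 - z)


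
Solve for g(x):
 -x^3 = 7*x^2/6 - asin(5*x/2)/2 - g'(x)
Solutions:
 g(x) = C1 + x^4/4 + 7*x^3/18 - x*asin(5*x/2)/2 - sqrt(4 - 25*x^2)/10


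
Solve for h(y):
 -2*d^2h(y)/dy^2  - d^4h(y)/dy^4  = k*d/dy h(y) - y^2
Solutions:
 h(y) = C1 + C2*exp(2^(1/3)*y*(6^(1/3)*(9*k + sqrt(3)*sqrt(27*k^2 + 32))^(1/3)/12 - 2^(1/3)*3^(5/6)*I*(9*k + sqrt(3)*sqrt(27*k^2 + 32))^(1/3)/12 + 4/((-3^(1/3) + 3^(5/6)*I)*(9*k + sqrt(3)*sqrt(27*k^2 + 32))^(1/3)))) + C3*exp(2^(1/3)*y*(6^(1/3)*(9*k + sqrt(3)*sqrt(27*k^2 + 32))^(1/3)/12 + 2^(1/3)*3^(5/6)*I*(9*k + sqrt(3)*sqrt(27*k^2 + 32))^(1/3)/12 - 4/((3^(1/3) + 3^(5/6)*I)*(9*k + sqrt(3)*sqrt(27*k^2 + 32))^(1/3)))) + C4*exp(6^(1/3)*y*(-2^(1/3)*(9*k + sqrt(3)*sqrt(27*k^2 + 32))^(1/3) + 4*3^(1/3)/(9*k + sqrt(3)*sqrt(27*k^2 + 32))^(1/3))/6) + y^3/(3*k) - 2*y^2/k^2 + 8*y/k^3


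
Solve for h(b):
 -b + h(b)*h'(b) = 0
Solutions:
 h(b) = -sqrt(C1 + b^2)
 h(b) = sqrt(C1 + b^2)


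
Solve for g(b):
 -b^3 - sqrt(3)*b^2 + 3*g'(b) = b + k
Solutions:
 g(b) = C1 + b^4/12 + sqrt(3)*b^3/9 + b^2/6 + b*k/3


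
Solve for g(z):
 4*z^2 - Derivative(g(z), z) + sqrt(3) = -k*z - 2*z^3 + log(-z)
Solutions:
 g(z) = C1 + k*z^2/2 + z^4/2 + 4*z^3/3 - z*log(-z) + z*(1 + sqrt(3))


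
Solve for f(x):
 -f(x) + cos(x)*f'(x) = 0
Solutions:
 f(x) = C1*sqrt(sin(x) + 1)/sqrt(sin(x) - 1)


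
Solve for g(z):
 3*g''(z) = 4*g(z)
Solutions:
 g(z) = C1*exp(-2*sqrt(3)*z/3) + C2*exp(2*sqrt(3)*z/3)


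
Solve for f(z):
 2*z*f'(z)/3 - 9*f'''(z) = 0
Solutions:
 f(z) = C1 + Integral(C2*airyai(2^(1/3)*z/3) + C3*airybi(2^(1/3)*z/3), z)


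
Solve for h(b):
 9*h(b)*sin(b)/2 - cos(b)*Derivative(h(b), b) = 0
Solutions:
 h(b) = C1/cos(b)^(9/2)


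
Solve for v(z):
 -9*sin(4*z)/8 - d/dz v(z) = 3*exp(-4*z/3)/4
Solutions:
 v(z) = C1 + 9*cos(4*z)/32 + 9*exp(-4*z/3)/16


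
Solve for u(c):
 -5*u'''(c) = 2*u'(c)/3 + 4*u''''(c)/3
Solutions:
 u(c) = C1 + C2*exp(c*(-10 + 25/(4*sqrt(266) + 141)^(1/3) + (4*sqrt(266) + 141)^(1/3))/8)*sin(sqrt(3)*c*(-(4*sqrt(266) + 141)^(1/3) + 25/(4*sqrt(266) + 141)^(1/3))/8) + C3*exp(c*(-10 + 25/(4*sqrt(266) + 141)^(1/3) + (4*sqrt(266) + 141)^(1/3))/8)*cos(sqrt(3)*c*(-(4*sqrt(266) + 141)^(1/3) + 25/(4*sqrt(266) + 141)^(1/3))/8) + C4*exp(-c*(25/(4*sqrt(266) + 141)^(1/3) + 5 + (4*sqrt(266) + 141)^(1/3))/4)


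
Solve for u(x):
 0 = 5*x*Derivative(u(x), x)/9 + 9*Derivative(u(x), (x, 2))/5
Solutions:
 u(x) = C1 + C2*erf(5*sqrt(2)*x/18)


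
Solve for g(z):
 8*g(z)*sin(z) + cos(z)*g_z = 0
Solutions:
 g(z) = C1*cos(z)^8


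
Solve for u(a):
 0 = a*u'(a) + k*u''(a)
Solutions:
 u(a) = C1 + C2*sqrt(k)*erf(sqrt(2)*a*sqrt(1/k)/2)


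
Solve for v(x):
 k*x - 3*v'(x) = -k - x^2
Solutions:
 v(x) = C1 + k*x^2/6 + k*x/3 + x^3/9


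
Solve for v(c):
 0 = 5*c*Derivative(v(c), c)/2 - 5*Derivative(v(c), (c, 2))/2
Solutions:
 v(c) = C1 + C2*erfi(sqrt(2)*c/2)


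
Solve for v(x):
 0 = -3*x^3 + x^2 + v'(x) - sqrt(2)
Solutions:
 v(x) = C1 + 3*x^4/4 - x^3/3 + sqrt(2)*x


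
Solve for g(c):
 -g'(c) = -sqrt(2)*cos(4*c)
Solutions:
 g(c) = C1 + sqrt(2)*sin(4*c)/4


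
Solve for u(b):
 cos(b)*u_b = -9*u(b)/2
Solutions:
 u(b) = C1*(sin(b) - 1)^(1/4)*(sin(b)^2 - 2*sin(b) + 1)/((sin(b) + 1)^(1/4)*(sin(b)^2 + 2*sin(b) + 1))


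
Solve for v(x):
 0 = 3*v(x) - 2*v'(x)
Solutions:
 v(x) = C1*exp(3*x/2)


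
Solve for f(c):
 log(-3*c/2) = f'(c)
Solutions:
 f(c) = C1 + c*log(-c) + c*(-1 - log(2) + log(3))


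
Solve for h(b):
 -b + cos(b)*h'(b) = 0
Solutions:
 h(b) = C1 + Integral(b/cos(b), b)


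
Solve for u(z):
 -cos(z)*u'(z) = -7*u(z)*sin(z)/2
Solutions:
 u(z) = C1/cos(z)^(7/2)


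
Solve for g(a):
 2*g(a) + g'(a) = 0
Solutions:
 g(a) = C1*exp(-2*a)


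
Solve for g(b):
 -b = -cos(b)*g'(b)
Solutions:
 g(b) = C1 + Integral(b/cos(b), b)


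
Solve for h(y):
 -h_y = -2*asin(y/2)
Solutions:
 h(y) = C1 + 2*y*asin(y/2) + 2*sqrt(4 - y^2)


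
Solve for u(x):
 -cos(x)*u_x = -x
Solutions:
 u(x) = C1 + Integral(x/cos(x), x)


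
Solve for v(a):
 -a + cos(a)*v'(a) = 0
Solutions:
 v(a) = C1 + Integral(a/cos(a), a)


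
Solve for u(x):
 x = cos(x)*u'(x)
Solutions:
 u(x) = C1 + Integral(x/cos(x), x)


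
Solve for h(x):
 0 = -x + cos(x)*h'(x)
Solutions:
 h(x) = C1 + Integral(x/cos(x), x)


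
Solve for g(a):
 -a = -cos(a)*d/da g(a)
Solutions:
 g(a) = C1 + Integral(a/cos(a), a)


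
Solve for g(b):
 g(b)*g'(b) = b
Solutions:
 g(b) = -sqrt(C1 + b^2)
 g(b) = sqrt(C1 + b^2)


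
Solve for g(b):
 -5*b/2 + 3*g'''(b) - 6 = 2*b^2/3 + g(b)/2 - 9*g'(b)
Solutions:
 g(b) = C1*exp(b*(-18^(1/3)*(1 + sqrt(145))^(1/3) + 6*12^(1/3)/(1 + sqrt(145))^(1/3))/12)*sin(2^(1/3)*3^(1/6)*b*(2*2^(1/3)*3^(2/3)/(1 + sqrt(145))^(1/3) + (1 + sqrt(145))^(1/3))/4) + C2*exp(b*(-18^(1/3)*(1 + sqrt(145))^(1/3) + 6*12^(1/3)/(1 + sqrt(145))^(1/3))/12)*cos(2^(1/3)*3^(1/6)*b*(2*2^(1/3)*3^(2/3)/(1 + sqrt(145))^(1/3) + (1 + sqrt(145))^(1/3))/4) + C3*exp(b*(-12^(1/3)/(1 + sqrt(145))^(1/3) + 18^(1/3)*(1 + sqrt(145))^(1/3)/6)) - 4*b^2/3 - 53*b - 966


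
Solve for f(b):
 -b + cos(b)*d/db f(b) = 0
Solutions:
 f(b) = C1 + Integral(b/cos(b), b)


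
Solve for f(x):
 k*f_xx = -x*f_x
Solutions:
 f(x) = C1 + C2*sqrt(k)*erf(sqrt(2)*x*sqrt(1/k)/2)


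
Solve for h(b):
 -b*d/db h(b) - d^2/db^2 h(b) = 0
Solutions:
 h(b) = C1 + C2*erf(sqrt(2)*b/2)


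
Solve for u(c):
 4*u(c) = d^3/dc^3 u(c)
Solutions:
 u(c) = C3*exp(2^(2/3)*c) + (C1*sin(2^(2/3)*sqrt(3)*c/2) + C2*cos(2^(2/3)*sqrt(3)*c/2))*exp(-2^(2/3)*c/2)


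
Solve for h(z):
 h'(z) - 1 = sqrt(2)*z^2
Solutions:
 h(z) = C1 + sqrt(2)*z^3/3 + z


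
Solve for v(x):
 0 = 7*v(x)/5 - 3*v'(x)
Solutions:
 v(x) = C1*exp(7*x/15)


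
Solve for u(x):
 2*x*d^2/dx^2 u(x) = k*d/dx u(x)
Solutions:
 u(x) = C1 + x^(re(k)/2 + 1)*(C2*sin(log(x)*Abs(im(k))/2) + C3*cos(log(x)*im(k)/2))


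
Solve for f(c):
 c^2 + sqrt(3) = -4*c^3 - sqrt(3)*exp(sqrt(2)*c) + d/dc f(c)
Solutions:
 f(c) = C1 + c^4 + c^3/3 + sqrt(3)*c + sqrt(6)*exp(sqrt(2)*c)/2


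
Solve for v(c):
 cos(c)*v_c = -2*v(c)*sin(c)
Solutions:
 v(c) = C1*cos(c)^2


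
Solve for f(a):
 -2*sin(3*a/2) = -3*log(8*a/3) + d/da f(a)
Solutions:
 f(a) = C1 + 3*a*log(a) - 3*a*log(3) - 3*a + 9*a*log(2) + 4*cos(3*a/2)/3


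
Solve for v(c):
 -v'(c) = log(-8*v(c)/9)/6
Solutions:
 6*Integral(1/(log(-_y) - 2*log(3) + 3*log(2)), (_y, v(c))) = C1 - c


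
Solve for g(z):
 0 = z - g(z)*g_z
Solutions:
 g(z) = -sqrt(C1 + z^2)
 g(z) = sqrt(C1 + z^2)


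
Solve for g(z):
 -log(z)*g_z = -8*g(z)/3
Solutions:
 g(z) = C1*exp(8*li(z)/3)


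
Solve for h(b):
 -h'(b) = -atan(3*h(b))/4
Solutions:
 Integral(1/atan(3*_y), (_y, h(b))) = C1 + b/4


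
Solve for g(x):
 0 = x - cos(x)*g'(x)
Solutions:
 g(x) = C1 + Integral(x/cos(x), x)


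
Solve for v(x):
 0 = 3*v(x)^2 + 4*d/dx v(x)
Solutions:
 v(x) = 4/(C1 + 3*x)


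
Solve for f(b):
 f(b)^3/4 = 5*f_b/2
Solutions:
 f(b) = -sqrt(5)*sqrt(-1/(C1 + b))
 f(b) = sqrt(5)*sqrt(-1/(C1 + b))


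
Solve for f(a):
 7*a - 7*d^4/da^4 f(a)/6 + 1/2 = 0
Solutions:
 f(a) = C1 + C2*a + C3*a^2 + C4*a^3 + a^5/20 + a^4/56


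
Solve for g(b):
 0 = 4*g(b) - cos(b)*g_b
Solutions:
 g(b) = C1*(sin(b)^2 + 2*sin(b) + 1)/(sin(b)^2 - 2*sin(b) + 1)


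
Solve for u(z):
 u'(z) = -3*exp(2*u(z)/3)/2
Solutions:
 u(z) = 3*log(-sqrt(-1/(C1 - 3*z))) + 3*log(3)/2
 u(z) = 3*log(-1/(C1 - 3*z))/2 + 3*log(3)/2


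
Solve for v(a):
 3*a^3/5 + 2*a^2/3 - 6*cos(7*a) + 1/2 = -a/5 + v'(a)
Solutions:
 v(a) = C1 + 3*a^4/20 + 2*a^3/9 + a^2/10 + a/2 - 6*sin(7*a)/7


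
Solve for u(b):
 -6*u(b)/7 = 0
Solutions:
 u(b) = 0


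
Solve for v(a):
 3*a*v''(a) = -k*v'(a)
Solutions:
 v(a) = C1 + a^(1 - re(k)/3)*(C2*sin(log(a)*Abs(im(k))/3) + C3*cos(log(a)*im(k)/3))


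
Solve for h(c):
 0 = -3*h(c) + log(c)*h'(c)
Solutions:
 h(c) = C1*exp(3*li(c))


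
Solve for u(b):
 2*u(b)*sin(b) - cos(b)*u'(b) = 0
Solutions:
 u(b) = C1/cos(b)^2


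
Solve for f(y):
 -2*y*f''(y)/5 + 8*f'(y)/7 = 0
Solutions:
 f(y) = C1 + C2*y^(27/7)


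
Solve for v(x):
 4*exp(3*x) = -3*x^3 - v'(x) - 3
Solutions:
 v(x) = C1 - 3*x^4/4 - 3*x - 4*exp(3*x)/3


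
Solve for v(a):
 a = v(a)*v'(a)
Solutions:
 v(a) = -sqrt(C1 + a^2)
 v(a) = sqrt(C1 + a^2)


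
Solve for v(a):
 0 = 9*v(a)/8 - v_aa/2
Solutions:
 v(a) = C1*exp(-3*a/2) + C2*exp(3*a/2)


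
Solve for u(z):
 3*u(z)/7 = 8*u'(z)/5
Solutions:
 u(z) = C1*exp(15*z/56)


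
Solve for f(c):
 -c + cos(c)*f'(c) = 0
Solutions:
 f(c) = C1 + Integral(c/cos(c), c)


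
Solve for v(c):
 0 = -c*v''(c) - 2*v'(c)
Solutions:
 v(c) = C1 + C2/c


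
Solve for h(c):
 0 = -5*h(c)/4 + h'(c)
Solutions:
 h(c) = C1*exp(5*c/4)


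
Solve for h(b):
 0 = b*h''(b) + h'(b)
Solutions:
 h(b) = C1 + C2*log(b)


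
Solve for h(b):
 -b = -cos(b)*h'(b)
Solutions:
 h(b) = C1 + Integral(b/cos(b), b)


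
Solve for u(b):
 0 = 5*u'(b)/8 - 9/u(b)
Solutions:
 u(b) = -sqrt(C1 + 720*b)/5
 u(b) = sqrt(C1 + 720*b)/5


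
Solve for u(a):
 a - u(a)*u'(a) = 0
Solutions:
 u(a) = -sqrt(C1 + a^2)
 u(a) = sqrt(C1 + a^2)


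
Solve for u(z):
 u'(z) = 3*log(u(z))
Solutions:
 li(u(z)) = C1 + 3*z


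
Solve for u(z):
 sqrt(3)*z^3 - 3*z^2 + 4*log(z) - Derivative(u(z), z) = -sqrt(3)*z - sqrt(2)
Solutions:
 u(z) = C1 + sqrt(3)*z^4/4 - z^3 + sqrt(3)*z^2/2 + 4*z*log(z) - 4*z + sqrt(2)*z


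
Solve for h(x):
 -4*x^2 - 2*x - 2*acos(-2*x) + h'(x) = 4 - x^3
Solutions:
 h(x) = C1 - x^4/4 + 4*x^3/3 + x^2 + 2*x*acos(-2*x) + 4*x + sqrt(1 - 4*x^2)


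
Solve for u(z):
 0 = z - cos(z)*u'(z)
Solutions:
 u(z) = C1 + Integral(z/cos(z), z)


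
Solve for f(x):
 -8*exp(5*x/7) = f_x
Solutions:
 f(x) = C1 - 56*exp(5*x/7)/5


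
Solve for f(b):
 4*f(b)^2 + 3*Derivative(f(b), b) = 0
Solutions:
 f(b) = 3/(C1 + 4*b)


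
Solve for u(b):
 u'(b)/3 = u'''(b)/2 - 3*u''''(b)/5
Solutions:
 u(b) = C1 + C2*exp(b*(5*5^(2/3)/(18*sqrt(274) + 299)^(1/3) + 10 + 5^(1/3)*(18*sqrt(274) + 299)^(1/3))/36)*sin(sqrt(3)*5^(1/3)*b*(-(18*sqrt(274) + 299)^(1/3) + 5*5^(1/3)/(18*sqrt(274) + 299)^(1/3))/36) + C3*exp(b*(5*5^(2/3)/(18*sqrt(274) + 299)^(1/3) + 10 + 5^(1/3)*(18*sqrt(274) + 299)^(1/3))/36)*cos(sqrt(3)*5^(1/3)*b*(-(18*sqrt(274) + 299)^(1/3) + 5*5^(1/3)/(18*sqrt(274) + 299)^(1/3))/36) + C4*exp(b*(-5^(1/3)*(18*sqrt(274) + 299)^(1/3) - 5*5^(2/3)/(18*sqrt(274) + 299)^(1/3) + 5)/18)


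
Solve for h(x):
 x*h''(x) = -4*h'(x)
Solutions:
 h(x) = C1 + C2/x^3


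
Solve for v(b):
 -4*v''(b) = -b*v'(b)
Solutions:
 v(b) = C1 + C2*erfi(sqrt(2)*b/4)


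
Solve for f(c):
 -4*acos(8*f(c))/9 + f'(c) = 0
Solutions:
 Integral(1/acos(8*_y), (_y, f(c))) = C1 + 4*c/9


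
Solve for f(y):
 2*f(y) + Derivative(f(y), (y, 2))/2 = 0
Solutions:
 f(y) = C1*sin(2*y) + C2*cos(2*y)


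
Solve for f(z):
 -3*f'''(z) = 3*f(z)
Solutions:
 f(z) = C3*exp(-z) + (C1*sin(sqrt(3)*z/2) + C2*cos(sqrt(3)*z/2))*exp(z/2)


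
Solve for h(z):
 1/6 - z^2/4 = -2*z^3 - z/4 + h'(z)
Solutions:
 h(z) = C1 + z^4/2 - z^3/12 + z^2/8 + z/6


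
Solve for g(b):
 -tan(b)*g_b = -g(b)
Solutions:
 g(b) = C1*sin(b)


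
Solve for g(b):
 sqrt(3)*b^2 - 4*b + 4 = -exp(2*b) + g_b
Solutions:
 g(b) = C1 + sqrt(3)*b^3/3 - 2*b^2 + 4*b + exp(2*b)/2


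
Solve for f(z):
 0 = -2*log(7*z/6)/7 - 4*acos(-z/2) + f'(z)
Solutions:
 f(z) = C1 + 2*z*log(z)/7 + 4*z*acos(-z/2) - 2*z*log(6)/7 - 2*z/7 + 2*z*log(7)/7 + 4*sqrt(4 - z^2)


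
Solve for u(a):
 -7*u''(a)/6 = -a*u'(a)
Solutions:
 u(a) = C1 + C2*erfi(sqrt(21)*a/7)


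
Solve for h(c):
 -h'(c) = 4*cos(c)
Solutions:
 h(c) = C1 - 4*sin(c)


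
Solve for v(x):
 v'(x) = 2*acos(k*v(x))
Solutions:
 Integral(1/acos(_y*k), (_y, v(x))) = C1 + 2*x


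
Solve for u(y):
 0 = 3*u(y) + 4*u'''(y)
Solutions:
 u(y) = C3*exp(-6^(1/3)*y/2) + (C1*sin(2^(1/3)*3^(5/6)*y/4) + C2*cos(2^(1/3)*3^(5/6)*y/4))*exp(6^(1/3)*y/4)


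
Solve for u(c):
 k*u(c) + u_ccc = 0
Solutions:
 u(c) = C1*exp(c*(-k)^(1/3)) + C2*exp(c*(-k)^(1/3)*(-1 + sqrt(3)*I)/2) + C3*exp(-c*(-k)^(1/3)*(1 + sqrt(3)*I)/2)


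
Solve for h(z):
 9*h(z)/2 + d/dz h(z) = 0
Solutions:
 h(z) = C1*exp(-9*z/2)


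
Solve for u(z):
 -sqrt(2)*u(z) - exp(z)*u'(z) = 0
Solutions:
 u(z) = C1*exp(sqrt(2)*exp(-z))


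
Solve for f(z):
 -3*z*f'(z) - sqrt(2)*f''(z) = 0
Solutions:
 f(z) = C1 + C2*erf(2^(1/4)*sqrt(3)*z/2)


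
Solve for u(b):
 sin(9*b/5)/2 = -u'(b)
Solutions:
 u(b) = C1 + 5*cos(9*b/5)/18


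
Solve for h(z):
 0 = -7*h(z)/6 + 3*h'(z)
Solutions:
 h(z) = C1*exp(7*z/18)


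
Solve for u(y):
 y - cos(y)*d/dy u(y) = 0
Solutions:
 u(y) = C1 + Integral(y/cos(y), y)


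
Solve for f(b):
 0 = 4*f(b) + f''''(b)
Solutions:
 f(b) = (C1*sin(b) + C2*cos(b))*exp(-b) + (C3*sin(b) + C4*cos(b))*exp(b)


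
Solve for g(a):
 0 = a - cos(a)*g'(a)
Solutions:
 g(a) = C1 + Integral(a/cos(a), a)


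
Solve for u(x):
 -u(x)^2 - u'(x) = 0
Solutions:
 u(x) = 1/(C1 + x)


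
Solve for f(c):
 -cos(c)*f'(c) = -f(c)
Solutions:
 f(c) = C1*sqrt(sin(c) + 1)/sqrt(sin(c) - 1)


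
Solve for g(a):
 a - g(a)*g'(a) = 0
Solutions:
 g(a) = -sqrt(C1 + a^2)
 g(a) = sqrt(C1 + a^2)


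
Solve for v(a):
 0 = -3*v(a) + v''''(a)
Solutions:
 v(a) = C1*exp(-3^(1/4)*a) + C2*exp(3^(1/4)*a) + C3*sin(3^(1/4)*a) + C4*cos(3^(1/4)*a)


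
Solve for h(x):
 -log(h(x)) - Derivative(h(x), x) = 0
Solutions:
 li(h(x)) = C1 - x


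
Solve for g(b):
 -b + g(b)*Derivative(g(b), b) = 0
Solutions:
 g(b) = -sqrt(C1 + b^2)
 g(b) = sqrt(C1 + b^2)


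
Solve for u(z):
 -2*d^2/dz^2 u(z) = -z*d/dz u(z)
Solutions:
 u(z) = C1 + C2*erfi(z/2)


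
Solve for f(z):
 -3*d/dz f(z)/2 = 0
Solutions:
 f(z) = C1


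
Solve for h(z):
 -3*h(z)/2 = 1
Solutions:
 h(z) = -2/3


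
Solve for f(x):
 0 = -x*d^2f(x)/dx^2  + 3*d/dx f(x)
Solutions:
 f(x) = C1 + C2*x^4


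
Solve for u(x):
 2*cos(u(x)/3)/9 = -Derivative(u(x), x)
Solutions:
 2*x/9 - 3*log(sin(u(x)/3) - 1)/2 + 3*log(sin(u(x)/3) + 1)/2 = C1


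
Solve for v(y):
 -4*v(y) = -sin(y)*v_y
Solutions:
 v(y) = C1*(cos(y)^2 - 2*cos(y) + 1)/(cos(y)^2 + 2*cos(y) + 1)


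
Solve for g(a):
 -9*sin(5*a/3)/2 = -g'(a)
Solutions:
 g(a) = C1 - 27*cos(5*a/3)/10


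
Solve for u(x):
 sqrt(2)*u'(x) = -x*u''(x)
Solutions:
 u(x) = C1 + C2*x^(1 - sqrt(2))


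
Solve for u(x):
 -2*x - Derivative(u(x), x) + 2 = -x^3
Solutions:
 u(x) = C1 + x^4/4 - x^2 + 2*x


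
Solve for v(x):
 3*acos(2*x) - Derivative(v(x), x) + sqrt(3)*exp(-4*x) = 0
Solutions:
 v(x) = C1 + 3*x*acos(2*x) - 3*sqrt(1 - 4*x^2)/2 - sqrt(3)*exp(-4*x)/4


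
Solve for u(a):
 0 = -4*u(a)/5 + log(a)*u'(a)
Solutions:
 u(a) = C1*exp(4*li(a)/5)


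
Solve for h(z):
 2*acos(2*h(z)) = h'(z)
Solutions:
 Integral(1/acos(2*_y), (_y, h(z))) = C1 + 2*z


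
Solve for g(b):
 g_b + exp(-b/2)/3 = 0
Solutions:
 g(b) = C1 + 2*exp(-b/2)/3


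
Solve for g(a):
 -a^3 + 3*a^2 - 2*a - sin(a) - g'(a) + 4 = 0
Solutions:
 g(a) = C1 - a^4/4 + a^3 - a^2 + 4*a + cos(a)


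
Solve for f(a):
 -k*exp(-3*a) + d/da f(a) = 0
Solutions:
 f(a) = C1 - k*exp(-3*a)/3


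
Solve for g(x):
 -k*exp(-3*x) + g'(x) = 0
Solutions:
 g(x) = C1 - k*exp(-3*x)/3


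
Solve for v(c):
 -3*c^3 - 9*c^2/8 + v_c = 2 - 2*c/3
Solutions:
 v(c) = C1 + 3*c^4/4 + 3*c^3/8 - c^2/3 + 2*c


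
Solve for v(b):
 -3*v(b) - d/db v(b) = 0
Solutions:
 v(b) = C1*exp(-3*b)


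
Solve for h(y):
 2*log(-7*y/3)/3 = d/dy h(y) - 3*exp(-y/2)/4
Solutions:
 h(y) = C1 + 2*y*log(-y)/3 + 2*y*(-log(3) - 1 + log(7))/3 - 3*exp(-y/2)/2


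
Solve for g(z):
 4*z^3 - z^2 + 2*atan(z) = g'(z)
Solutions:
 g(z) = C1 + z^4 - z^3/3 + 2*z*atan(z) - log(z^2 + 1)


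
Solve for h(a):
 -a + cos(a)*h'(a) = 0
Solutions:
 h(a) = C1 + Integral(a/cos(a), a)


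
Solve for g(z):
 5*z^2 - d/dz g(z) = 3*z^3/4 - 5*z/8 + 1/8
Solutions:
 g(z) = C1 - 3*z^4/16 + 5*z^3/3 + 5*z^2/16 - z/8


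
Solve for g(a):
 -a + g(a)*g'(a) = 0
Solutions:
 g(a) = -sqrt(C1 + a^2)
 g(a) = sqrt(C1 + a^2)


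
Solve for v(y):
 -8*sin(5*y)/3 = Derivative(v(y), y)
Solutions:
 v(y) = C1 + 8*cos(5*y)/15


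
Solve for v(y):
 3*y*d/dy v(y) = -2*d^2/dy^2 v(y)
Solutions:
 v(y) = C1 + C2*erf(sqrt(3)*y/2)


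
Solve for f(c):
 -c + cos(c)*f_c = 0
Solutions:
 f(c) = C1 + Integral(c/cos(c), c)


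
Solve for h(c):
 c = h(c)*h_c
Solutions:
 h(c) = -sqrt(C1 + c^2)
 h(c) = sqrt(C1 + c^2)


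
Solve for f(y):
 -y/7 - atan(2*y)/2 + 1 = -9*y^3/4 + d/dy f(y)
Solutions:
 f(y) = C1 + 9*y^4/16 - y^2/14 - y*atan(2*y)/2 + y + log(4*y^2 + 1)/8


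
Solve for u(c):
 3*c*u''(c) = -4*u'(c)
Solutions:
 u(c) = C1 + C2/c^(1/3)


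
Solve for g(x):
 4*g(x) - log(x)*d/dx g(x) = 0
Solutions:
 g(x) = C1*exp(4*li(x))


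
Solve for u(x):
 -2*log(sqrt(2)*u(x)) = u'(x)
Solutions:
 Integral(1/(2*log(_y) + log(2)), (_y, u(x))) = C1 - x


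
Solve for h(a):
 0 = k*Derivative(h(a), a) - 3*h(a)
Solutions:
 h(a) = C1*exp(3*a/k)


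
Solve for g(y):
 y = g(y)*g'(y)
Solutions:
 g(y) = -sqrt(C1 + y^2)
 g(y) = sqrt(C1 + y^2)


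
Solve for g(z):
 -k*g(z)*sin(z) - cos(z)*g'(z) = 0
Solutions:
 g(z) = C1*exp(k*log(cos(z)))


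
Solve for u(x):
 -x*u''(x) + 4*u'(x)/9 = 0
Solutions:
 u(x) = C1 + C2*x^(13/9)


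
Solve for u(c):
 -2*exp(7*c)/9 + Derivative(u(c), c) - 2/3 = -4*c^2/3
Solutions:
 u(c) = C1 - 4*c^3/9 + 2*c/3 + 2*exp(7*c)/63


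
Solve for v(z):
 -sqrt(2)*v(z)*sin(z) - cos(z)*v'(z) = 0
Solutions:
 v(z) = C1*cos(z)^(sqrt(2))


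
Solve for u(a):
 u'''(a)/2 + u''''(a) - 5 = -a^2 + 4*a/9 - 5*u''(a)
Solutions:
 u(a) = C1 + C2*a - a^4/60 + 29*a^3/1350 + 2401*a^2/4500 + (C3*sin(sqrt(79)*a/4) + C4*cos(sqrt(79)*a/4))*exp(-a/4)


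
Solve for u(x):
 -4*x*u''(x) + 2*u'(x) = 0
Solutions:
 u(x) = C1 + C2*x^(3/2)


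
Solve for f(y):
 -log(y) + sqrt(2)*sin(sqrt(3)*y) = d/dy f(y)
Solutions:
 f(y) = C1 - y*log(y) + y - sqrt(6)*cos(sqrt(3)*y)/3


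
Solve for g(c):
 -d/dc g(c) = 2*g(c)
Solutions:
 g(c) = C1*exp(-2*c)


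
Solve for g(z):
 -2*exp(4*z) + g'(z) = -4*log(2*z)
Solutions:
 g(z) = C1 - 4*z*log(z) + 4*z*(1 - log(2)) + exp(4*z)/2


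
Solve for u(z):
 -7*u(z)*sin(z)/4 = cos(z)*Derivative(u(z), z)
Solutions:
 u(z) = C1*cos(z)^(7/4)


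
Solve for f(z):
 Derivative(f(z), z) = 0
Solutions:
 f(z) = C1


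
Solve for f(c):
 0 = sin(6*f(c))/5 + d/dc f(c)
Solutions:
 c/5 + log(cos(6*f(c)) - 1)/12 - log(cos(6*f(c)) + 1)/12 = C1


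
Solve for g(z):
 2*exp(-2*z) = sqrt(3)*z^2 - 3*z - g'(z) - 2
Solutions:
 g(z) = C1 + sqrt(3)*z^3/3 - 3*z^2/2 - 2*z + exp(-2*z)


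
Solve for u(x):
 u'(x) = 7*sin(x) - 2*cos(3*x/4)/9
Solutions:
 u(x) = C1 - 8*sin(3*x/4)/27 - 7*cos(x)


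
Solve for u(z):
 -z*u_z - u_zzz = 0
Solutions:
 u(z) = C1 + Integral(C2*airyai(-z) + C3*airybi(-z), z)


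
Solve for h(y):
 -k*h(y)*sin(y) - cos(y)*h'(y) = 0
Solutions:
 h(y) = C1*exp(k*log(cos(y)))


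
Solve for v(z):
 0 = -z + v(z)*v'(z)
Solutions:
 v(z) = -sqrt(C1 + z^2)
 v(z) = sqrt(C1 + z^2)


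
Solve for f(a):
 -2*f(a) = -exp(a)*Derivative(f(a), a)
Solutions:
 f(a) = C1*exp(-2*exp(-a))


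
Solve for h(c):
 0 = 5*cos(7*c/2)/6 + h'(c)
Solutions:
 h(c) = C1 - 5*sin(7*c/2)/21


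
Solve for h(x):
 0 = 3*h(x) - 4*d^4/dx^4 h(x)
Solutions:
 h(x) = C1*exp(-sqrt(2)*3^(1/4)*x/2) + C2*exp(sqrt(2)*3^(1/4)*x/2) + C3*sin(sqrt(2)*3^(1/4)*x/2) + C4*cos(sqrt(2)*3^(1/4)*x/2)


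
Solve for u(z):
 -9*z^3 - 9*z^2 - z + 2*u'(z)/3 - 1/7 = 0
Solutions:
 u(z) = C1 + 27*z^4/8 + 9*z^3/2 + 3*z^2/4 + 3*z/14


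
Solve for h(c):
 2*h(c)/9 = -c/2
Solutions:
 h(c) = -9*c/4


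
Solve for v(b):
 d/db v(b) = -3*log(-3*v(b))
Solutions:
 Integral(1/(log(-_y) + log(3)), (_y, v(b)))/3 = C1 - b


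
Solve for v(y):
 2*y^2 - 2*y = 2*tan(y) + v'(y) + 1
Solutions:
 v(y) = C1 + 2*y^3/3 - y^2 - y + 2*log(cos(y))


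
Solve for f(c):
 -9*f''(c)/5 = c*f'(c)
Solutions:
 f(c) = C1 + C2*erf(sqrt(10)*c/6)


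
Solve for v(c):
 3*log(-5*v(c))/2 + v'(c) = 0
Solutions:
 2*Integral(1/(log(-_y) + log(5)), (_y, v(c)))/3 = C1 - c


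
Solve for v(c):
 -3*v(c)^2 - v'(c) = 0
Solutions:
 v(c) = 1/(C1 + 3*c)


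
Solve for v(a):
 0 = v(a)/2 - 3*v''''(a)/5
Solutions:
 v(a) = C1*exp(-5^(1/4)*6^(3/4)*a/6) + C2*exp(5^(1/4)*6^(3/4)*a/6) + C3*sin(5^(1/4)*6^(3/4)*a/6) + C4*cos(5^(1/4)*6^(3/4)*a/6)


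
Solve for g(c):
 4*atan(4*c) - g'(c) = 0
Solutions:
 g(c) = C1 + 4*c*atan(4*c) - log(16*c^2 + 1)/2


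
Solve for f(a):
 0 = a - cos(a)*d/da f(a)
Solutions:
 f(a) = C1 + Integral(a/cos(a), a)


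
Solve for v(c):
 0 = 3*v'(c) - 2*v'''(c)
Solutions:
 v(c) = C1 + C2*exp(-sqrt(6)*c/2) + C3*exp(sqrt(6)*c/2)


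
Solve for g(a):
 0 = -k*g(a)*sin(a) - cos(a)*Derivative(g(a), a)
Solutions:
 g(a) = C1*exp(k*log(cos(a)))


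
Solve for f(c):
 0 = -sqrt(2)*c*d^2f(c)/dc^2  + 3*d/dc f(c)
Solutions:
 f(c) = C1 + C2*c^(1 + 3*sqrt(2)/2)


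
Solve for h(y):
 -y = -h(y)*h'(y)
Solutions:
 h(y) = -sqrt(C1 + y^2)
 h(y) = sqrt(C1 + y^2)


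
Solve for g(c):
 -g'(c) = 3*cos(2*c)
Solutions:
 g(c) = C1 - 3*sin(2*c)/2


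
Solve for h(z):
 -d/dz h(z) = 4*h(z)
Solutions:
 h(z) = C1*exp(-4*z)


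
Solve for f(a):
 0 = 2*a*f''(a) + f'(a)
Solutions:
 f(a) = C1 + C2*sqrt(a)


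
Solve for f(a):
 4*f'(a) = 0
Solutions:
 f(a) = C1


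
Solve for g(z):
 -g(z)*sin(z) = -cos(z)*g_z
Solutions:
 g(z) = C1/cos(z)


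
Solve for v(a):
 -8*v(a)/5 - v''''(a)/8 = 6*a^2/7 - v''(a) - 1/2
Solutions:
 v(a) = C1*exp(-2*a*sqrt(1 - sqrt(5)/5)) + C2*exp(2*a*sqrt(1 - sqrt(5)/5)) + C3*exp(-2*a*sqrt(sqrt(5)/5 + 1)) + C4*exp(2*a*sqrt(sqrt(5)/5 + 1)) - 15*a^2/28 - 5/14


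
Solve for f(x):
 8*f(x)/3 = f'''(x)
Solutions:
 f(x) = C3*exp(2*3^(2/3)*x/3) + (C1*sin(3^(1/6)*x) + C2*cos(3^(1/6)*x))*exp(-3^(2/3)*x/3)


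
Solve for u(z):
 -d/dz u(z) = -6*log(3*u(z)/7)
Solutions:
 -Integral(1/(log(_y) - log(7) + log(3)), (_y, u(z)))/6 = C1 - z


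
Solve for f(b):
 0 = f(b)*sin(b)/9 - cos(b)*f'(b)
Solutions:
 f(b) = C1/cos(b)^(1/9)


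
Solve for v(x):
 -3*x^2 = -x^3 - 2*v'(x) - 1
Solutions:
 v(x) = C1 - x^4/8 + x^3/2 - x/2


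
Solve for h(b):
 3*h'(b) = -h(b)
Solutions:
 h(b) = C1*exp(-b/3)


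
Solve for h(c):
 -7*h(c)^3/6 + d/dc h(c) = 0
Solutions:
 h(c) = -sqrt(3)*sqrt(-1/(C1 + 7*c))
 h(c) = sqrt(3)*sqrt(-1/(C1 + 7*c))


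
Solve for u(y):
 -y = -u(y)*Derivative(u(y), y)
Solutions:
 u(y) = -sqrt(C1 + y^2)
 u(y) = sqrt(C1 + y^2)


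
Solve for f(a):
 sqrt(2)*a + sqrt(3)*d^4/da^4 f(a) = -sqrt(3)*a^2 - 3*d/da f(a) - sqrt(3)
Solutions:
 f(a) = C1 + C4*exp(-3^(1/6)*a) - sqrt(3)*a^3/9 - sqrt(2)*a^2/6 - sqrt(3)*a/3 + (C2*sin(3^(2/3)*a/2) + C3*cos(3^(2/3)*a/2))*exp(3^(1/6)*a/2)


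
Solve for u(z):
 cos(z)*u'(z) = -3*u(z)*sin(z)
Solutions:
 u(z) = C1*cos(z)^3


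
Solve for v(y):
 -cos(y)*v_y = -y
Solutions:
 v(y) = C1 + Integral(y/cos(y), y)


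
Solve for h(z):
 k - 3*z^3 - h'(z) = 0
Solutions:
 h(z) = C1 + k*z - 3*z^4/4


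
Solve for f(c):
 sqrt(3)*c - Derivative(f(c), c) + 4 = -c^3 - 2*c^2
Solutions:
 f(c) = C1 + c^4/4 + 2*c^3/3 + sqrt(3)*c^2/2 + 4*c


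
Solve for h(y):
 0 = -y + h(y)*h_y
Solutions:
 h(y) = -sqrt(C1 + y^2)
 h(y) = sqrt(C1 + y^2)


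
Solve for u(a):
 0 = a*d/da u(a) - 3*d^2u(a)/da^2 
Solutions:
 u(a) = C1 + C2*erfi(sqrt(6)*a/6)


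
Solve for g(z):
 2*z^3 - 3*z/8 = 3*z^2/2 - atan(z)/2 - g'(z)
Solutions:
 g(z) = C1 - z^4/2 + z^3/2 + 3*z^2/16 - z*atan(z)/2 + log(z^2 + 1)/4


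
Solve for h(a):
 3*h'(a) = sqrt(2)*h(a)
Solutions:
 h(a) = C1*exp(sqrt(2)*a/3)


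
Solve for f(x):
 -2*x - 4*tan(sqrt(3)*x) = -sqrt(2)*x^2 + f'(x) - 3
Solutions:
 f(x) = C1 + sqrt(2)*x^3/3 - x^2 + 3*x + 4*sqrt(3)*log(cos(sqrt(3)*x))/3


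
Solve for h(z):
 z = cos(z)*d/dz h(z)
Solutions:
 h(z) = C1 + Integral(z/cos(z), z)


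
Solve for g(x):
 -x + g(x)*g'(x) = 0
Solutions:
 g(x) = -sqrt(C1 + x^2)
 g(x) = sqrt(C1 + x^2)


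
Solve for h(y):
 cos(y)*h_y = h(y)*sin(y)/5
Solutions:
 h(y) = C1/cos(y)^(1/5)


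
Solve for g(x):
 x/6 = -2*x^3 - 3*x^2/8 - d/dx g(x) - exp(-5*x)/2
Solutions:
 g(x) = C1 - x^4/2 - x^3/8 - x^2/12 + exp(-5*x)/10


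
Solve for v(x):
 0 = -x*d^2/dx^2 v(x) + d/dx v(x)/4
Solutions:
 v(x) = C1 + C2*x^(5/4)


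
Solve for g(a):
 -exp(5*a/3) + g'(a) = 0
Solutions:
 g(a) = C1 + 3*exp(5*a/3)/5


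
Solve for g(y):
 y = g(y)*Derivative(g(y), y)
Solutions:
 g(y) = -sqrt(C1 + y^2)
 g(y) = sqrt(C1 + y^2)


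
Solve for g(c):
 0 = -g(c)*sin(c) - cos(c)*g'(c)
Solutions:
 g(c) = C1*cos(c)


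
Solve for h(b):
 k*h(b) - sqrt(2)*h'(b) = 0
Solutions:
 h(b) = C1*exp(sqrt(2)*b*k/2)


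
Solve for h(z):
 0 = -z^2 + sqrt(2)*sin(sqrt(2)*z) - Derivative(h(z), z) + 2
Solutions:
 h(z) = C1 - z^3/3 + 2*z - cos(sqrt(2)*z)


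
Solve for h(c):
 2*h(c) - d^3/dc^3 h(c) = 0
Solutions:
 h(c) = C3*exp(2^(1/3)*c) + (C1*sin(2^(1/3)*sqrt(3)*c/2) + C2*cos(2^(1/3)*sqrt(3)*c/2))*exp(-2^(1/3)*c/2)


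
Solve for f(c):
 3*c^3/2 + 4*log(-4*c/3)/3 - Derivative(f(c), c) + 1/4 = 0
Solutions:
 f(c) = C1 + 3*c^4/8 + 4*c*log(-c)/3 + c*(-16*log(3) - 13 + 32*log(2))/12


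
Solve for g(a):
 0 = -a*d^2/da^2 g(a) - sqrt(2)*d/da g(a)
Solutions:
 g(a) = C1 + C2*a^(1 - sqrt(2))


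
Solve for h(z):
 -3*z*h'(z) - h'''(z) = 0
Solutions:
 h(z) = C1 + Integral(C2*airyai(-3^(1/3)*z) + C3*airybi(-3^(1/3)*z), z)


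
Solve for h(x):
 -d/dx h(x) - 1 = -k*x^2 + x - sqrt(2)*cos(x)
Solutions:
 h(x) = C1 + k*x^3/3 - x^2/2 - x + sqrt(2)*sin(x)


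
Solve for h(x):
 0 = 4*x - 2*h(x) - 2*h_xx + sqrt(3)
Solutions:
 h(x) = C1*sin(x) + C2*cos(x) + 2*x + sqrt(3)/2


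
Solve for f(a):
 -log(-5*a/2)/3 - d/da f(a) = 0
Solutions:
 f(a) = C1 - a*log(-a)/3 + a*(-log(5) + log(2) + 1)/3


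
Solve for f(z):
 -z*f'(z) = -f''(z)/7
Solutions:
 f(z) = C1 + C2*erfi(sqrt(14)*z/2)


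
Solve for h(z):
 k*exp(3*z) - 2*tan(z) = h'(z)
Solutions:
 h(z) = C1 + k*exp(3*z)/3 + 2*log(cos(z))


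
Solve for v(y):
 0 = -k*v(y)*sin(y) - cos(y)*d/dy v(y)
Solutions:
 v(y) = C1*exp(k*log(cos(y)))


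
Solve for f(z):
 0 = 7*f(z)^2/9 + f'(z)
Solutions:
 f(z) = 9/(C1 + 7*z)


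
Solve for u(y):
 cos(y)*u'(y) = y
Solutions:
 u(y) = C1 + Integral(y/cos(y), y)


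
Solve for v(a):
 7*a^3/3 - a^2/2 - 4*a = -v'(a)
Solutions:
 v(a) = C1 - 7*a^4/12 + a^3/6 + 2*a^2


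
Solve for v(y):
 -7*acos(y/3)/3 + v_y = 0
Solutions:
 v(y) = C1 + 7*y*acos(y/3)/3 - 7*sqrt(9 - y^2)/3


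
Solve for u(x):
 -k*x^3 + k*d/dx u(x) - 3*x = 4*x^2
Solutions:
 u(x) = C1 + x^4/4 + 4*x^3/(3*k) + 3*x^2/(2*k)


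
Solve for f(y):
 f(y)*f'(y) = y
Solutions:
 f(y) = -sqrt(C1 + y^2)
 f(y) = sqrt(C1 + y^2)


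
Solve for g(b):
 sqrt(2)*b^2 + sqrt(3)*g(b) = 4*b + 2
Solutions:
 g(b) = -sqrt(6)*b^2/3 + 4*sqrt(3)*b/3 + 2*sqrt(3)/3


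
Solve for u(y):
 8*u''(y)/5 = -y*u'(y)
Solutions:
 u(y) = C1 + C2*erf(sqrt(5)*y/4)


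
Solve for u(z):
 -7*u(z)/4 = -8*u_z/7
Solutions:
 u(z) = C1*exp(49*z/32)


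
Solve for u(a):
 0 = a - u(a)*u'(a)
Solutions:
 u(a) = -sqrt(C1 + a^2)
 u(a) = sqrt(C1 + a^2)


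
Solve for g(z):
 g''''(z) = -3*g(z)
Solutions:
 g(z) = (C1*sin(sqrt(2)*3^(1/4)*z/2) + C2*cos(sqrt(2)*3^(1/4)*z/2))*exp(-sqrt(2)*3^(1/4)*z/2) + (C3*sin(sqrt(2)*3^(1/4)*z/2) + C4*cos(sqrt(2)*3^(1/4)*z/2))*exp(sqrt(2)*3^(1/4)*z/2)


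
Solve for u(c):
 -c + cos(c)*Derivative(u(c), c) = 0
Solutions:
 u(c) = C1 + Integral(c/cos(c), c)


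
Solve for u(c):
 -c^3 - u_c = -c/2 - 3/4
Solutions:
 u(c) = C1 - c^4/4 + c^2/4 + 3*c/4


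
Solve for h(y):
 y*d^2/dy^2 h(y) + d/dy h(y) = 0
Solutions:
 h(y) = C1 + C2*log(y)


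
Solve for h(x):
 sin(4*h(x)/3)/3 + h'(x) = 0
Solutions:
 x/3 + 3*log(cos(4*h(x)/3) - 1)/8 - 3*log(cos(4*h(x)/3) + 1)/8 = C1


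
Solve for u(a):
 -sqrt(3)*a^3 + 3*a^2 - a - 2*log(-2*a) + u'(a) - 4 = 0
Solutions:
 u(a) = C1 + sqrt(3)*a^4/4 - a^3 + a^2/2 + 2*a*log(-a) + 2*a*(log(2) + 1)


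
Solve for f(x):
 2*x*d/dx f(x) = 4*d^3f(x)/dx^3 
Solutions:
 f(x) = C1 + Integral(C2*airyai(2^(2/3)*x/2) + C3*airybi(2^(2/3)*x/2), x)


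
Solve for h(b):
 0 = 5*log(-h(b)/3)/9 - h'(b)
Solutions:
 -9*Integral(1/(log(-_y) - log(3)), (_y, h(b)))/5 = C1 - b


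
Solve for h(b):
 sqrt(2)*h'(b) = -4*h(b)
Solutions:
 h(b) = C1*exp(-2*sqrt(2)*b)


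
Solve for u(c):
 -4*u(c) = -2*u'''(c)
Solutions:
 u(c) = C3*exp(2^(1/3)*c) + (C1*sin(2^(1/3)*sqrt(3)*c/2) + C2*cos(2^(1/3)*sqrt(3)*c/2))*exp(-2^(1/3)*c/2)


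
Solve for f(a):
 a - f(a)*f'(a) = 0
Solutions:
 f(a) = -sqrt(C1 + a^2)
 f(a) = sqrt(C1 + a^2)


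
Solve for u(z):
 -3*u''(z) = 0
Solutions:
 u(z) = C1 + C2*z


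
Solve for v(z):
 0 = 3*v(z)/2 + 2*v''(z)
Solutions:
 v(z) = C1*sin(sqrt(3)*z/2) + C2*cos(sqrt(3)*z/2)


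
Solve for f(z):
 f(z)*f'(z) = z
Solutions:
 f(z) = -sqrt(C1 + z^2)
 f(z) = sqrt(C1 + z^2)


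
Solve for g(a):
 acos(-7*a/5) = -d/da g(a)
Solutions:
 g(a) = C1 - a*acos(-7*a/5) - sqrt(25 - 49*a^2)/7


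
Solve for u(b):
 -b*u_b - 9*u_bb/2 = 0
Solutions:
 u(b) = C1 + C2*erf(b/3)


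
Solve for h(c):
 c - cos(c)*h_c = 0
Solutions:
 h(c) = C1 + Integral(c/cos(c), c)


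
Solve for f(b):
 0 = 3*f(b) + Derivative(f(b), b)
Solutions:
 f(b) = C1*exp(-3*b)


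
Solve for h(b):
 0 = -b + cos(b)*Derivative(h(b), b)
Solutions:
 h(b) = C1 + Integral(b/cos(b), b)


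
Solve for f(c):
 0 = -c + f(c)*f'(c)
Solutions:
 f(c) = -sqrt(C1 + c^2)
 f(c) = sqrt(C1 + c^2)


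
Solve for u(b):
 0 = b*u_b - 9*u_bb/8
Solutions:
 u(b) = C1 + C2*erfi(2*b/3)


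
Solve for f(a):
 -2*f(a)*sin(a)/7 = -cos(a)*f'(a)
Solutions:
 f(a) = C1/cos(a)^(2/7)


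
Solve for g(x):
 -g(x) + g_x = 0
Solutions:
 g(x) = C1*exp(x)


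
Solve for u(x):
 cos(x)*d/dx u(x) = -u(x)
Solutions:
 u(x) = C1*sqrt(sin(x) - 1)/sqrt(sin(x) + 1)


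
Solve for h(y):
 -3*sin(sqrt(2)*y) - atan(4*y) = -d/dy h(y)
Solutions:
 h(y) = C1 + y*atan(4*y) - log(16*y^2 + 1)/8 - 3*sqrt(2)*cos(sqrt(2)*y)/2


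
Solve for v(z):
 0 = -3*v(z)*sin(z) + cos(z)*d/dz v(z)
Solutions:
 v(z) = C1/cos(z)^3


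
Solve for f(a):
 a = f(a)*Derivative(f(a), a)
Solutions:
 f(a) = -sqrt(C1 + a^2)
 f(a) = sqrt(C1 + a^2)


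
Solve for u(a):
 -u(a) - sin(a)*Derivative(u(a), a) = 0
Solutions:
 u(a) = C1*sqrt(cos(a) + 1)/sqrt(cos(a) - 1)


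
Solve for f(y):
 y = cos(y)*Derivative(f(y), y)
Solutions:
 f(y) = C1 + Integral(y/cos(y), y)


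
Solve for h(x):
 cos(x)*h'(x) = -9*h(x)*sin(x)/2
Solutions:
 h(x) = C1*cos(x)^(9/2)


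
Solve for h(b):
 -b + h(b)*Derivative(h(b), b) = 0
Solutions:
 h(b) = -sqrt(C1 + b^2)
 h(b) = sqrt(C1 + b^2)


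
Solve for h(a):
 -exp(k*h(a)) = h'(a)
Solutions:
 h(a) = Piecewise((log(1/(C1*k + a*k))/k, Ne(k, 0)), (nan, True))
 h(a) = Piecewise((C1 - a, Eq(k, 0)), (nan, True))


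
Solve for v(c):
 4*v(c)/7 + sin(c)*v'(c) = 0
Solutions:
 v(c) = C1*(cos(c) + 1)^(2/7)/(cos(c) - 1)^(2/7)


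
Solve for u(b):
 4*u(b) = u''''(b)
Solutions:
 u(b) = C1*exp(-sqrt(2)*b) + C2*exp(sqrt(2)*b) + C3*sin(sqrt(2)*b) + C4*cos(sqrt(2)*b)


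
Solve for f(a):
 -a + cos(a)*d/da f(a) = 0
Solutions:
 f(a) = C1 + Integral(a/cos(a), a)


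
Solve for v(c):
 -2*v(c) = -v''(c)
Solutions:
 v(c) = C1*exp(-sqrt(2)*c) + C2*exp(sqrt(2)*c)


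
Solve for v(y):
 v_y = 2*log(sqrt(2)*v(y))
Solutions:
 -Integral(1/(2*log(_y) + log(2)), (_y, v(y))) = C1 - y


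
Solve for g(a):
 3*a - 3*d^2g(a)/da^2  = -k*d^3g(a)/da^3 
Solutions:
 g(a) = C1 + C2*a + C3*exp(3*a/k) + a^3/6 + a^2*k/6


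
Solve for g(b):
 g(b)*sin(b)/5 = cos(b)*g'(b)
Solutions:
 g(b) = C1/cos(b)^(1/5)


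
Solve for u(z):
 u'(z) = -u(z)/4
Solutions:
 u(z) = C1*exp(-z/4)


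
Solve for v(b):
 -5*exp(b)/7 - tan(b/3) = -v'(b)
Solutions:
 v(b) = C1 + 5*exp(b)/7 - 3*log(cos(b/3))


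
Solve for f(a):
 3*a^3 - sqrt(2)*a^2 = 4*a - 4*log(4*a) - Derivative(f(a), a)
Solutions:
 f(a) = C1 - 3*a^4/4 + sqrt(2)*a^3/3 + 2*a^2 - 4*a*log(a) - a*log(256) + 4*a


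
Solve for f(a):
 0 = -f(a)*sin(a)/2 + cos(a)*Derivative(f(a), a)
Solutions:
 f(a) = C1/sqrt(cos(a))


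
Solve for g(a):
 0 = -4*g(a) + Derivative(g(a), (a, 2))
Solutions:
 g(a) = C1*exp(-2*a) + C2*exp(2*a)


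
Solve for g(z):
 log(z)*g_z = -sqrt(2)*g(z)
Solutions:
 g(z) = C1*exp(-sqrt(2)*li(z))


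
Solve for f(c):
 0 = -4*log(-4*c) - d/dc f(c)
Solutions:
 f(c) = C1 - 4*c*log(-c) + 4*c*(1 - 2*log(2))


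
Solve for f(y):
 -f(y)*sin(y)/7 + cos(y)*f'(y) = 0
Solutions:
 f(y) = C1/cos(y)^(1/7)


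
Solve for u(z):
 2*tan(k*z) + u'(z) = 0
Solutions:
 u(z) = C1 - 2*Piecewise((-log(cos(k*z))/k, Ne(k, 0)), (0, True))


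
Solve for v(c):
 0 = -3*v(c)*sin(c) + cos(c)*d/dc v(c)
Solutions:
 v(c) = C1/cos(c)^3


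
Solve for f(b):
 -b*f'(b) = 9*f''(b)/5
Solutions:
 f(b) = C1 + C2*erf(sqrt(10)*b/6)


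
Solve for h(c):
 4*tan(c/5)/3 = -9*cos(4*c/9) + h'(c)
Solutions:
 h(c) = C1 - 20*log(cos(c/5))/3 + 81*sin(4*c/9)/4


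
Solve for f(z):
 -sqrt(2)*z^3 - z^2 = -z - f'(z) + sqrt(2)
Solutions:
 f(z) = C1 + sqrt(2)*z^4/4 + z^3/3 - z^2/2 + sqrt(2)*z


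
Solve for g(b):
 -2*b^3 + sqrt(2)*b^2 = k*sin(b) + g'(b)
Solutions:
 g(b) = C1 - b^4/2 + sqrt(2)*b^3/3 + k*cos(b)


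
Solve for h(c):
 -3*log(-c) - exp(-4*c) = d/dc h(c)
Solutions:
 h(c) = C1 - 3*c*log(-c) + 3*c + exp(-4*c)/4


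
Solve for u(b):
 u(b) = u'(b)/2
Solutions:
 u(b) = C1*exp(2*b)


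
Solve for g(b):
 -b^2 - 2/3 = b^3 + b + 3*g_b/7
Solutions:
 g(b) = C1 - 7*b^4/12 - 7*b^3/9 - 7*b^2/6 - 14*b/9


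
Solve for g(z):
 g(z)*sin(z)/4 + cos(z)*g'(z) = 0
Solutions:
 g(z) = C1*cos(z)^(1/4)


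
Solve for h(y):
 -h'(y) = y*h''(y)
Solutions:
 h(y) = C1 + C2*log(y)


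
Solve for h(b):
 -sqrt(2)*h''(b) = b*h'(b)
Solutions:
 h(b) = C1 + C2*erf(2^(1/4)*b/2)


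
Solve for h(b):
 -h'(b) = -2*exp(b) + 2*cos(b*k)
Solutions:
 h(b) = C1 + 2*exp(b) - 2*sin(b*k)/k


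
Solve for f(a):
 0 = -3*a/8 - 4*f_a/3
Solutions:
 f(a) = C1 - 9*a^2/64


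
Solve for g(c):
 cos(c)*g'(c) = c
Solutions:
 g(c) = C1 + Integral(c/cos(c), c)


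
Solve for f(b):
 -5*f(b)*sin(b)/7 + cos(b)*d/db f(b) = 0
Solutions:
 f(b) = C1/cos(b)^(5/7)


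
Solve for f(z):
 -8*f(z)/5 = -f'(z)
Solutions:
 f(z) = C1*exp(8*z/5)


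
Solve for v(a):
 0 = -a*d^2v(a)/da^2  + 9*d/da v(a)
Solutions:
 v(a) = C1 + C2*a^10


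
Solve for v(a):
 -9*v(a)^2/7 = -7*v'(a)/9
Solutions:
 v(a) = -49/(C1 + 81*a)


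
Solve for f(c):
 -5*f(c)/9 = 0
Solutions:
 f(c) = 0


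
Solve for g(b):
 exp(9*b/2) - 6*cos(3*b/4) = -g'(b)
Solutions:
 g(b) = C1 - 2*exp(9*b/2)/9 + 8*sin(3*b/4)


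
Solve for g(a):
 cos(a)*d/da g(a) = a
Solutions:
 g(a) = C1 + Integral(a/cos(a), a)


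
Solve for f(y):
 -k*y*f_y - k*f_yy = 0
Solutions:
 f(y) = C1 + C2*erf(sqrt(2)*y/2)


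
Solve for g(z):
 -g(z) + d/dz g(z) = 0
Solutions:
 g(z) = C1*exp(z)


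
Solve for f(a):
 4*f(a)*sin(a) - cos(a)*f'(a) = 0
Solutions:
 f(a) = C1/cos(a)^4


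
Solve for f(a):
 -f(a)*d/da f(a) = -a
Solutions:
 f(a) = -sqrt(C1 + a^2)
 f(a) = sqrt(C1 + a^2)
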